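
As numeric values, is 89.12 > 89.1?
True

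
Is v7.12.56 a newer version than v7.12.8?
Yes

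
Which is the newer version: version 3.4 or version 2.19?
version 3.4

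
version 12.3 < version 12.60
True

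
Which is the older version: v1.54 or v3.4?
v1.54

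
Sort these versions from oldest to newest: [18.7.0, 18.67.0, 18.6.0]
[18.6.0, 18.7.0, 18.67.0]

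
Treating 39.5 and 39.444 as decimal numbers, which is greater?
39.5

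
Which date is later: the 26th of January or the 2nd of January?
the 26th of January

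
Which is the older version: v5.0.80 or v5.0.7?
v5.0.7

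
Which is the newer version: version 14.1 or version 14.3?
version 14.3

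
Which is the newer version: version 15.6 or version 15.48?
version 15.48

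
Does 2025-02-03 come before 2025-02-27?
Yes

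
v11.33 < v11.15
False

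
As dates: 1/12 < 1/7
False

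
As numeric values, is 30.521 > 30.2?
True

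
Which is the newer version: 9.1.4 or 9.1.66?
9.1.66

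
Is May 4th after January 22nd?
Yes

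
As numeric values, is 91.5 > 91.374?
True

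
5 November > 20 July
True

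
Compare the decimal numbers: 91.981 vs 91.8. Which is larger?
91.981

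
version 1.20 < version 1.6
False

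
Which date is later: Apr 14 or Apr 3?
Apr 14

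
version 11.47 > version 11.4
True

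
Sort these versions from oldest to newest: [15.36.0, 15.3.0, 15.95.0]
[15.3.0, 15.36.0, 15.95.0]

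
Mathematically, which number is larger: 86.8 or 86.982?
86.982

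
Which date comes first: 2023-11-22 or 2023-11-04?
2023-11-04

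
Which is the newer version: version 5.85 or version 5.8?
version 5.85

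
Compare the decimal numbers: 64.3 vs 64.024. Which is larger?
64.3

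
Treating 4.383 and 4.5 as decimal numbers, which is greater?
4.5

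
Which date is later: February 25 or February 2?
February 25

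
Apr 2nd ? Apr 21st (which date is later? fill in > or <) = <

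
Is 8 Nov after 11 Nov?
No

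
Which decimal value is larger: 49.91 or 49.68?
49.91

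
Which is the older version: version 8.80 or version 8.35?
version 8.35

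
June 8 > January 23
True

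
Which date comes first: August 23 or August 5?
August 5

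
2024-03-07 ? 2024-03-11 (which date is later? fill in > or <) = <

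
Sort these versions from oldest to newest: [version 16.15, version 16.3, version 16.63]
[version 16.3, version 16.15, version 16.63]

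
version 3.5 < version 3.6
True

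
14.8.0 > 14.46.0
False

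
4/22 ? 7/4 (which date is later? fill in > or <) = <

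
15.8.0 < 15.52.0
True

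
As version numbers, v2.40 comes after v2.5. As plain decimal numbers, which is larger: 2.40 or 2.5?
2.5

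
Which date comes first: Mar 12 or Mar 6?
Mar 6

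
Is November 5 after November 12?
No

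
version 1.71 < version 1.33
False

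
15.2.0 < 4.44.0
False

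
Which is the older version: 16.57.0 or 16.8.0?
16.8.0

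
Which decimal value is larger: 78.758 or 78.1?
78.758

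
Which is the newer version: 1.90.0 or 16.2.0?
16.2.0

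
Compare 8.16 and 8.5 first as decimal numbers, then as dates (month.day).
As decimals: 8.16 < 8.5. As dates: 8/16 is later than 8/5 (day 16 > day 5).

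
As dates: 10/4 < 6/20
False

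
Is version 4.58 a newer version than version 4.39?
Yes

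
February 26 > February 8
True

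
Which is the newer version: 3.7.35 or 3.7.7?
3.7.35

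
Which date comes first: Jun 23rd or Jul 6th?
Jun 23rd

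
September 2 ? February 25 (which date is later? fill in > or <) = >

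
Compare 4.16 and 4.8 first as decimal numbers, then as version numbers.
As decimals: 4.16 < 4.8. As versions: v4.16 > v4.8 (minor version 16 > 8).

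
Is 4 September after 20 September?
No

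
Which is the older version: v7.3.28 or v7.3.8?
v7.3.8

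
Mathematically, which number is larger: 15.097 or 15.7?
15.7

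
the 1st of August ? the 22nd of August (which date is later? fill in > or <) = <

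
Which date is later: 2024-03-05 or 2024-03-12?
2024-03-12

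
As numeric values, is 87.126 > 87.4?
False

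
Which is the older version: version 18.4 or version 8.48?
version 8.48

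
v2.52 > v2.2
True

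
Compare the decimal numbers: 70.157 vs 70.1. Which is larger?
70.157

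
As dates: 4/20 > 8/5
False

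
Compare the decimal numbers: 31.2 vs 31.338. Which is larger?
31.338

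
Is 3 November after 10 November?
No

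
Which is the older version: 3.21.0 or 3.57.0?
3.21.0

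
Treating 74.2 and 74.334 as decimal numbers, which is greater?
74.334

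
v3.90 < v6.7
True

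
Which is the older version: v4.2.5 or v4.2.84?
v4.2.5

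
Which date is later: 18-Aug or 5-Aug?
18-Aug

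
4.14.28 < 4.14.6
False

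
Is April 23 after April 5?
Yes. Day 23 comes after day 5 in April — this is a date comparison, not a decimal one (the decimal 4.23 would be smaller than 4.5).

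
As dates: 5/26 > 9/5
False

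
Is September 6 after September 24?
No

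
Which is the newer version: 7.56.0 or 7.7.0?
7.56.0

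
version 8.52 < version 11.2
True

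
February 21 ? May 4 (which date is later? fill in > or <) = <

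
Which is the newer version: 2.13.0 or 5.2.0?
5.2.0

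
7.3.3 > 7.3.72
False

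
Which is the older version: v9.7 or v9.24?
v9.7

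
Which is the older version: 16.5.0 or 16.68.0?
16.5.0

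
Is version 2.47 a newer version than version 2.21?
Yes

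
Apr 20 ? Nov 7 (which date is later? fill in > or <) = <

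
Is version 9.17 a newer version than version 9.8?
Yes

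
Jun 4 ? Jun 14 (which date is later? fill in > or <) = <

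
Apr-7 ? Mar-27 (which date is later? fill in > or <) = >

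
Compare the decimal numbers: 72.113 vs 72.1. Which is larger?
72.113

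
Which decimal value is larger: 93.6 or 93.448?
93.6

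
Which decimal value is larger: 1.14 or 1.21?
1.21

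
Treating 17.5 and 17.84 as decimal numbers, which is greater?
17.84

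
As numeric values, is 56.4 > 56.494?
False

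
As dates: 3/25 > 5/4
False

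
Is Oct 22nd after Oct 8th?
Yes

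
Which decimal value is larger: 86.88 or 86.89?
86.89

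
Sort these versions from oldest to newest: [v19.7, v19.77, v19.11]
[v19.7, v19.11, v19.77]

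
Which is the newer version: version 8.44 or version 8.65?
version 8.65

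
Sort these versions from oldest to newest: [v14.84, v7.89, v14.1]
[v7.89, v14.1, v14.84]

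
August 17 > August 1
True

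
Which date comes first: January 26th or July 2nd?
January 26th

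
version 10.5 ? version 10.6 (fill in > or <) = <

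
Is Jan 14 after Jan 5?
Yes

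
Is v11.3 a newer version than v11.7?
No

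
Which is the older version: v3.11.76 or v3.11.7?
v3.11.7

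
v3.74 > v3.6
True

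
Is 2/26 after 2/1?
Yes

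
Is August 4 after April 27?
Yes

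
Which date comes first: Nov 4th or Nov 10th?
Nov 4th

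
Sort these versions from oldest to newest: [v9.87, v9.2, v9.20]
[v9.2, v9.20, v9.87]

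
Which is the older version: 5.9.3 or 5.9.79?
5.9.3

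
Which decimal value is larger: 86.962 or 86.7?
86.962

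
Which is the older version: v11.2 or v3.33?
v3.33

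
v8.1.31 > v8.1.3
True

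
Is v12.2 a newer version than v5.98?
Yes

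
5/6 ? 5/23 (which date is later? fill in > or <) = <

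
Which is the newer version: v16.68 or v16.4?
v16.68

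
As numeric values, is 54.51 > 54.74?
False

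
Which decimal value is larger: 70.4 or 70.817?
70.817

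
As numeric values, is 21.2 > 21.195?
True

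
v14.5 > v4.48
True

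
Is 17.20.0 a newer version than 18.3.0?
No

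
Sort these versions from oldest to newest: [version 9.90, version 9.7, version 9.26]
[version 9.7, version 9.26, version 9.90]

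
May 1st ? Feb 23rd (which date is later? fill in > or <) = >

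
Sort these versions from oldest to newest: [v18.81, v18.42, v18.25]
[v18.25, v18.42, v18.81]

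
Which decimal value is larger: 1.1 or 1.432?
1.432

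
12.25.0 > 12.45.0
False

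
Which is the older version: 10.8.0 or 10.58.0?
10.8.0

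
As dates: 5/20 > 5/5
True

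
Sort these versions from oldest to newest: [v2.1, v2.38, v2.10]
[v2.1, v2.10, v2.38]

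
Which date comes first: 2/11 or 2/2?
2/2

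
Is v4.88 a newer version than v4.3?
Yes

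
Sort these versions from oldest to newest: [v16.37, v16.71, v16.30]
[v16.30, v16.37, v16.71]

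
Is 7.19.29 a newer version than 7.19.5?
Yes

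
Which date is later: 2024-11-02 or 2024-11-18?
2024-11-18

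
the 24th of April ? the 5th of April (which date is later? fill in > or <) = >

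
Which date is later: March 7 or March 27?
March 27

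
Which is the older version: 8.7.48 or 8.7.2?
8.7.2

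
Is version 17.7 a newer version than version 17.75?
No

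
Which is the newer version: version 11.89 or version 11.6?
version 11.89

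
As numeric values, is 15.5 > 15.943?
False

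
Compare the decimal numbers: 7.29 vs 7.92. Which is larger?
7.92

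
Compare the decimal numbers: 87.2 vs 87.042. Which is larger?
87.2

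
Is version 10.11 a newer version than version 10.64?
No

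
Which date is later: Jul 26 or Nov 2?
Nov 2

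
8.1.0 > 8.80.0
False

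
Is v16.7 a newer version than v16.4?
Yes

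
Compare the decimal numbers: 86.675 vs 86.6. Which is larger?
86.675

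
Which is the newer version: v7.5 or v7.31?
v7.31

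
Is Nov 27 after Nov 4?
Yes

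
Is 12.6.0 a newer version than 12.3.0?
Yes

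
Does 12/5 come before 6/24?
No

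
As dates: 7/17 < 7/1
False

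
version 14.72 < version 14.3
False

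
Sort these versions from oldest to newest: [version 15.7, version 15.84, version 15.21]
[version 15.7, version 15.21, version 15.84]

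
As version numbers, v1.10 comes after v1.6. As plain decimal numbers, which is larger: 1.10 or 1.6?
1.6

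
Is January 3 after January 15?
No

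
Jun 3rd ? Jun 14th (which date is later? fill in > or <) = <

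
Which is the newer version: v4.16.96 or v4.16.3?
v4.16.96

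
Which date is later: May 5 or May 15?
May 15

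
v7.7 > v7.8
False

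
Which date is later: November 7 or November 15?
November 15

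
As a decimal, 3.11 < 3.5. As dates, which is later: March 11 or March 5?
March 11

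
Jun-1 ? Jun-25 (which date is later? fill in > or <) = <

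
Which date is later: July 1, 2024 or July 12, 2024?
July 12, 2024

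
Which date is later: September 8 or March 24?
September 8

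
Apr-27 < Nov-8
True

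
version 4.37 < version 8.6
True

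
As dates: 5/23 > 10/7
False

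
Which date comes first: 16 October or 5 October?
5 October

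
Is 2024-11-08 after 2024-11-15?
No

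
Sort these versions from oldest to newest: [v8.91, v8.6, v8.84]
[v8.6, v8.84, v8.91]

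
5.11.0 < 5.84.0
True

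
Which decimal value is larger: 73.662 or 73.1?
73.662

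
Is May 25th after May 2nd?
Yes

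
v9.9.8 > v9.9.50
False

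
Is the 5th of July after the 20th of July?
No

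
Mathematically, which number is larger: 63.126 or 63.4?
63.4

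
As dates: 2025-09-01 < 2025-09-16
True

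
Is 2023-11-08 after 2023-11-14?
No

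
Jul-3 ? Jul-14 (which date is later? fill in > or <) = <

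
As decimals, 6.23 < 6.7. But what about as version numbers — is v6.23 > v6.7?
True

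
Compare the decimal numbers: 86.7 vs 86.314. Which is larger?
86.7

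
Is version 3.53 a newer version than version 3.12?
Yes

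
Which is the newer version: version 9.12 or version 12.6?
version 12.6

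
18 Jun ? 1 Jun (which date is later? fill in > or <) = >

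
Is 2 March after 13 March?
No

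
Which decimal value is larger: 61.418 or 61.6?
61.6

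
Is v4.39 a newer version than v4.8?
Yes. Version numbers are compared segment by segment as integers, not as decimals: minor version 39 > 8, so v4.39 > v4.8 (even though the decimal 4.39 < 4.8).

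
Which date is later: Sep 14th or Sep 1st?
Sep 14th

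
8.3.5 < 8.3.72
True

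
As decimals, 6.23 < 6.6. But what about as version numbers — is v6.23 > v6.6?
True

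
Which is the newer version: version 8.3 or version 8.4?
version 8.4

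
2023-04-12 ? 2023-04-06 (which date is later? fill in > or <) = >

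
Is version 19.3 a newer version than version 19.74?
No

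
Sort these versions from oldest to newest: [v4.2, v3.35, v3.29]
[v3.29, v3.35, v4.2]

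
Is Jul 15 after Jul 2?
Yes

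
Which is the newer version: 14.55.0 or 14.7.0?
14.55.0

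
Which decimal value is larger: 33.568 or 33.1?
33.568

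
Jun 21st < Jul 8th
True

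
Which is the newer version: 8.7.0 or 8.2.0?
8.7.0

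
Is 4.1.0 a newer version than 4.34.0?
No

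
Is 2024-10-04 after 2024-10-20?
No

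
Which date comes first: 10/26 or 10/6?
10/6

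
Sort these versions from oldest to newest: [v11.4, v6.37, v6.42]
[v6.37, v6.42, v11.4]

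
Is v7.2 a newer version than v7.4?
No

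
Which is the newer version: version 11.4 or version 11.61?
version 11.61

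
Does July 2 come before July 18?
Yes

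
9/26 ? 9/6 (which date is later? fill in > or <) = >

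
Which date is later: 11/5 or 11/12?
11/12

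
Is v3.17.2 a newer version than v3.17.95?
No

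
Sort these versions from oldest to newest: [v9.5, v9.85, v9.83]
[v9.5, v9.83, v9.85]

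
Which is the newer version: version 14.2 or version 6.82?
version 14.2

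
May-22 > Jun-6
False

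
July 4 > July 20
False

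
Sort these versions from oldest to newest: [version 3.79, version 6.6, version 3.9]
[version 3.9, version 3.79, version 6.6]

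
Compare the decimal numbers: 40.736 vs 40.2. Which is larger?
40.736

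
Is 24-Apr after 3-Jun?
No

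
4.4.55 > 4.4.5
True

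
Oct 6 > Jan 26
True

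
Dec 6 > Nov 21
True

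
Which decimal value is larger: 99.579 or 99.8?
99.8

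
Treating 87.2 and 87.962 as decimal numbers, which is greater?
87.962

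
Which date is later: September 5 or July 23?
September 5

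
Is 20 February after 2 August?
No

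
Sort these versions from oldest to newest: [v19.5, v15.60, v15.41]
[v15.41, v15.60, v19.5]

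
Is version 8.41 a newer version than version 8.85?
No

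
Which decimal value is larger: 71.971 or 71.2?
71.971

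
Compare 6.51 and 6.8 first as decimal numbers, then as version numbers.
As decimals: 6.51 < 6.8. As versions: v6.51 > v6.8 (minor version 51 > 8).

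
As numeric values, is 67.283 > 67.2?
True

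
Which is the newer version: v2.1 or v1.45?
v2.1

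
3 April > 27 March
True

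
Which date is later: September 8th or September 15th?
September 15th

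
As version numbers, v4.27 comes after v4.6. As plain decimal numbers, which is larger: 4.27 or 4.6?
4.6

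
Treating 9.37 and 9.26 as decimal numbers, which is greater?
9.37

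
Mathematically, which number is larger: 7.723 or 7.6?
7.723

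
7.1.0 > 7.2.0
False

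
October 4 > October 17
False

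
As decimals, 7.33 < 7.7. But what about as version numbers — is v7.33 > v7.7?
True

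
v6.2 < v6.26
True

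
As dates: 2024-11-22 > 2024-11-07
True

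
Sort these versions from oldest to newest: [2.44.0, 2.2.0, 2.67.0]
[2.2.0, 2.44.0, 2.67.0]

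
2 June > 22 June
False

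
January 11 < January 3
False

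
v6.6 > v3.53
True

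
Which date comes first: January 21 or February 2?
January 21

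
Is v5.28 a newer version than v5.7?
Yes. Version numbers are compared segment by segment as integers, not as decimals: minor version 28 > 7, so v5.28 > v5.7 (even though the decimal 5.28 < 5.7).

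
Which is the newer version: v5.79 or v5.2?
v5.79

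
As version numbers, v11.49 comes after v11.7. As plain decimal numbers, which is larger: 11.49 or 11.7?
11.7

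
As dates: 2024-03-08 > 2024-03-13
False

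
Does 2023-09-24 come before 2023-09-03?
No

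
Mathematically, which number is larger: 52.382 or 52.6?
52.6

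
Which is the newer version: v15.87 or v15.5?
v15.87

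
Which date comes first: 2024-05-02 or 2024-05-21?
2024-05-02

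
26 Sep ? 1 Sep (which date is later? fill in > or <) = >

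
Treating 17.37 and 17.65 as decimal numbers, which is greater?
17.65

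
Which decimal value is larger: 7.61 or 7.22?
7.61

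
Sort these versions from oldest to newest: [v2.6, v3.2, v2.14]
[v2.6, v2.14, v3.2]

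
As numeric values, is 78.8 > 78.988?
False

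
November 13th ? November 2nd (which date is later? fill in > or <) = >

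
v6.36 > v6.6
True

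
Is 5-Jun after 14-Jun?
No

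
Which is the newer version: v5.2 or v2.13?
v5.2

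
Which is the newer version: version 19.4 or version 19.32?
version 19.32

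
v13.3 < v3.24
False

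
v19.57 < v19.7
False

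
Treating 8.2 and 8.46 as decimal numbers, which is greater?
8.46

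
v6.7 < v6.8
True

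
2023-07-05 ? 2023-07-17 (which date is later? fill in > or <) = <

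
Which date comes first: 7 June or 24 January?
24 January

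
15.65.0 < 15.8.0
False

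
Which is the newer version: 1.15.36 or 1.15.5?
1.15.36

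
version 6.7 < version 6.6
False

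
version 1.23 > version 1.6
True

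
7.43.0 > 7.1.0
True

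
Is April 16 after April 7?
Yes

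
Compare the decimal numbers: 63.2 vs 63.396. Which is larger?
63.396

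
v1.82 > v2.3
False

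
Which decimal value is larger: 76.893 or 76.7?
76.893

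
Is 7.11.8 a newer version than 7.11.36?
No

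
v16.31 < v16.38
True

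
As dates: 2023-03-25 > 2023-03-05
True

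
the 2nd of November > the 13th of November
False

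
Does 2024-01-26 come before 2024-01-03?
No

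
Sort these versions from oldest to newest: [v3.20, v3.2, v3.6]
[v3.2, v3.6, v3.20]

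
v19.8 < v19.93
True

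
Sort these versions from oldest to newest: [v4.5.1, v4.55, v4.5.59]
[v4.5.1, v4.5.59, v4.55]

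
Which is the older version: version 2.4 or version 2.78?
version 2.4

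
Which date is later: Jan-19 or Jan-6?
Jan-19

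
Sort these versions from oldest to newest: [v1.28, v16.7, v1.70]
[v1.28, v1.70, v16.7]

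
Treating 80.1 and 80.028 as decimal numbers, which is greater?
80.1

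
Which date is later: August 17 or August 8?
August 17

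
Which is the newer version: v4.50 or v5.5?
v5.5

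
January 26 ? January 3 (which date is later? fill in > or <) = >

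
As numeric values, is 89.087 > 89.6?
False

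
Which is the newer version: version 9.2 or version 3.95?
version 9.2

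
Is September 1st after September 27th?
No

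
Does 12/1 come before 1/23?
No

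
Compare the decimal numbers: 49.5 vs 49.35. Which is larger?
49.5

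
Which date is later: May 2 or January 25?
May 2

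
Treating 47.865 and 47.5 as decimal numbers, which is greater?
47.865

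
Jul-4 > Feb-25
True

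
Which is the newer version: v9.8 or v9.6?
v9.8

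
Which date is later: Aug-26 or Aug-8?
Aug-26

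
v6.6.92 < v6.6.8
False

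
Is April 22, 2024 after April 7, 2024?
Yes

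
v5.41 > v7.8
False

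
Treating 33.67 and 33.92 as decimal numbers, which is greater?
33.92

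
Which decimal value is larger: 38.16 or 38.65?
38.65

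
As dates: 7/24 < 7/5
False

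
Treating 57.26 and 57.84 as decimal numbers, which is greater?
57.84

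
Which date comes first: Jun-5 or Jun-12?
Jun-5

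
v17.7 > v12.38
True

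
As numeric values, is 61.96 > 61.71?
True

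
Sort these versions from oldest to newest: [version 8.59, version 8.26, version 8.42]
[version 8.26, version 8.42, version 8.59]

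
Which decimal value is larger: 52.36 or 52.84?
52.84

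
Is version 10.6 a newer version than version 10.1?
Yes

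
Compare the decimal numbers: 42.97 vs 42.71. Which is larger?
42.97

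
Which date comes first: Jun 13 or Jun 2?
Jun 2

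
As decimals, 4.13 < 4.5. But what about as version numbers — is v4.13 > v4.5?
True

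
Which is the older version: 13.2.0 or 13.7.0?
13.2.0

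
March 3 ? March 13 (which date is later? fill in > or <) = <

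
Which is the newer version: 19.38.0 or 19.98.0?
19.98.0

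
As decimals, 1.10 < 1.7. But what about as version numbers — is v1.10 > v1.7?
True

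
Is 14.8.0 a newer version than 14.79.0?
No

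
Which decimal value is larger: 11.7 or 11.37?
11.7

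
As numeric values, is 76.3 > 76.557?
False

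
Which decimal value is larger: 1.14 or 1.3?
1.3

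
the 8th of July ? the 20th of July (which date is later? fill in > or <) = <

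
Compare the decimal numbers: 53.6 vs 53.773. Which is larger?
53.773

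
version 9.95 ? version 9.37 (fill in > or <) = >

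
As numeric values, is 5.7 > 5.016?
True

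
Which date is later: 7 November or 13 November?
13 November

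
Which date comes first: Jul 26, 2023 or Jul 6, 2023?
Jul 6, 2023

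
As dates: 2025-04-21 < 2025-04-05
False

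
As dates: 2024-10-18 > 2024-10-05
True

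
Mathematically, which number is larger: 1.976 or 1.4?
1.976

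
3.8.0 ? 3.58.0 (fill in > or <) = <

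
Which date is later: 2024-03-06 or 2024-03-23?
2024-03-23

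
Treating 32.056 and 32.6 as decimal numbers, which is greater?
32.6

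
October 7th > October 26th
False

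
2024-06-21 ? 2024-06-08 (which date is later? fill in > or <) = >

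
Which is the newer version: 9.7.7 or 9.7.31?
9.7.31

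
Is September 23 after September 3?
Yes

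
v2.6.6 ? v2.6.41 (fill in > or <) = <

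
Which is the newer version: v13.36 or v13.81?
v13.81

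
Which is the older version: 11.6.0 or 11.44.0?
11.6.0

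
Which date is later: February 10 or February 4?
February 10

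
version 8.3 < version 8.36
True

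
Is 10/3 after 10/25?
No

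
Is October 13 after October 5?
Yes. Day 13 comes after day 5 in October — this is a date comparison, not a decimal one (the decimal 10.13 would be smaller than 10.5).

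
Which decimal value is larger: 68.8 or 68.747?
68.8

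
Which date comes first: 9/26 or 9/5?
9/5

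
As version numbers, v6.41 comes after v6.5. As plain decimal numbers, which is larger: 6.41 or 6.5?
6.5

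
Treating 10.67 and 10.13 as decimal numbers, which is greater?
10.67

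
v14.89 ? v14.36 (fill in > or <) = >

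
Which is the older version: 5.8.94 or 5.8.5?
5.8.5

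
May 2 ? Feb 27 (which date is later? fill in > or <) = >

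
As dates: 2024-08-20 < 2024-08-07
False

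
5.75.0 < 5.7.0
False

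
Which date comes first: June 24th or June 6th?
June 6th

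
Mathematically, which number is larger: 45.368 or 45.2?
45.368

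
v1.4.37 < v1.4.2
False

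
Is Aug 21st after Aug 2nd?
Yes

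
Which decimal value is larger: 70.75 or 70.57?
70.75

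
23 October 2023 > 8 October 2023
True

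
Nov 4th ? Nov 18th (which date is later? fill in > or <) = <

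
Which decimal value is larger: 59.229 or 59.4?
59.4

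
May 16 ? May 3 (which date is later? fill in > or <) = >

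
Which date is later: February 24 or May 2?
May 2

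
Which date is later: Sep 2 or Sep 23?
Sep 23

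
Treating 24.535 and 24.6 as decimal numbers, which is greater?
24.6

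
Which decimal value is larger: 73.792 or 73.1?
73.792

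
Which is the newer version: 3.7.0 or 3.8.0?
3.8.0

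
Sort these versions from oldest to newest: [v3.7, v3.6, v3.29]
[v3.6, v3.7, v3.29]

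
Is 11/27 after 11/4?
Yes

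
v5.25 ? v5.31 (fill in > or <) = <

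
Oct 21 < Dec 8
True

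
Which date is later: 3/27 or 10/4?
10/4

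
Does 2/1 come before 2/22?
Yes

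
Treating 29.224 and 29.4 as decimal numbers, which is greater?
29.4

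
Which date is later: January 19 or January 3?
January 19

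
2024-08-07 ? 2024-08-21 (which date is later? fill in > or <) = <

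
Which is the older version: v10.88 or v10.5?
v10.5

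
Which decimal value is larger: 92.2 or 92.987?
92.987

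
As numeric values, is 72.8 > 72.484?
True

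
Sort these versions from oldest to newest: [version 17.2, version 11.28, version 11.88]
[version 11.28, version 11.88, version 17.2]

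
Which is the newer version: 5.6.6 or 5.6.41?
5.6.41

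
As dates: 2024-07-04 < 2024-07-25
True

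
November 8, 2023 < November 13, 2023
True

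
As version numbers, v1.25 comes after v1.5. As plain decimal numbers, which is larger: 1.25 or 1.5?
1.5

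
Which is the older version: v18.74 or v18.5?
v18.5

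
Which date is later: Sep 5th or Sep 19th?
Sep 19th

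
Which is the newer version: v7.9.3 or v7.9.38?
v7.9.38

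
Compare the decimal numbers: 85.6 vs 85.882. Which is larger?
85.882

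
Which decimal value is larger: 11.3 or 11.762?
11.762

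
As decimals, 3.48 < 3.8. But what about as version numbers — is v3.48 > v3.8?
True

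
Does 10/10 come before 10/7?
No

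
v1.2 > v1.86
False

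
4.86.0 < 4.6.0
False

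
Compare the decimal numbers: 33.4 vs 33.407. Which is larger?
33.407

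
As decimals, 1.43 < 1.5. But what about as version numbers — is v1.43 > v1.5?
True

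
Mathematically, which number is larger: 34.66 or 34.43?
34.66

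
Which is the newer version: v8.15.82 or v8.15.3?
v8.15.82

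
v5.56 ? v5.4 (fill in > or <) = >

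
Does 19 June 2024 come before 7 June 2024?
No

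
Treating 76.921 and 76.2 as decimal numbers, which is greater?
76.921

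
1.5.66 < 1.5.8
False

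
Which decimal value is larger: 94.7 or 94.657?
94.7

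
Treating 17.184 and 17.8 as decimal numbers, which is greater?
17.8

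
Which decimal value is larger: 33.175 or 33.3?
33.3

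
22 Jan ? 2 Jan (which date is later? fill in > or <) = >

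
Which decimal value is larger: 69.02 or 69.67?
69.67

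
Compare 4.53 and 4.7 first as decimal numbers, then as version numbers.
As decimals: 4.53 < 4.7. As versions: v4.53 > v4.7 (minor version 53 > 7).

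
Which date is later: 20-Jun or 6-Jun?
20-Jun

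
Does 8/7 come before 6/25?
No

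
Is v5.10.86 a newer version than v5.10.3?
Yes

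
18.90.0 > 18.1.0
True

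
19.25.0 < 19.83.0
True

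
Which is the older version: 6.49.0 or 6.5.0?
6.5.0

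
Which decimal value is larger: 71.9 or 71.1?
71.9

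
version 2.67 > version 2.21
True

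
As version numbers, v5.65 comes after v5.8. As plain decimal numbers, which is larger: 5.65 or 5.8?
5.8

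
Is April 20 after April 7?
Yes. Day 20 comes after day 7 in April — this is a date comparison, not a decimal one (the decimal 4.20 would be smaller than 4.7).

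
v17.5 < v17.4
False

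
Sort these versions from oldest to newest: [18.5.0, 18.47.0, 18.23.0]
[18.5.0, 18.23.0, 18.47.0]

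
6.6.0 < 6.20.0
True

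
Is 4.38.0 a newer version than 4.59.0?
No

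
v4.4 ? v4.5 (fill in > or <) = <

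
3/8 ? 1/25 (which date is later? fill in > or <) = >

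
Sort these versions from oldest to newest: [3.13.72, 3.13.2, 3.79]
[3.13.2, 3.13.72, 3.79]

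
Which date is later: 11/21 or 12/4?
12/4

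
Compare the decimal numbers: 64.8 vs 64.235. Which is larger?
64.8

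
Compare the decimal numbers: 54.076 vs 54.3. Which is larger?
54.3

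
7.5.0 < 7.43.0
True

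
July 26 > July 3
True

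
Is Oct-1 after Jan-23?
Yes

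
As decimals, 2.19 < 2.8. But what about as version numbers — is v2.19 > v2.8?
True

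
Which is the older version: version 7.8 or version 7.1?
version 7.1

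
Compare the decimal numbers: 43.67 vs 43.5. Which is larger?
43.67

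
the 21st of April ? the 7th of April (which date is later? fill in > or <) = >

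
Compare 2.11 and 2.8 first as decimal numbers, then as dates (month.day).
As decimals: 2.11 < 2.8. As dates: 2/11 is later than 2/8 (day 11 > day 8).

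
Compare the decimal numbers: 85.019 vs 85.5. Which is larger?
85.5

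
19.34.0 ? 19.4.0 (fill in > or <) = >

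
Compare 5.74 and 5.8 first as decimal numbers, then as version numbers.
As decimals: 5.74 < 5.8. As versions: v5.74 > v5.8 (minor version 74 > 8).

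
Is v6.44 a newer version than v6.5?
Yes. Version numbers are compared segment by segment as integers, not as decimals: minor version 44 > 5, so v6.44 > v6.5 (even though the decimal 6.44 < 6.5).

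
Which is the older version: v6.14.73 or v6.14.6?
v6.14.6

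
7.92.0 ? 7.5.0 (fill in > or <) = >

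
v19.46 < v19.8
False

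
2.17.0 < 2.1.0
False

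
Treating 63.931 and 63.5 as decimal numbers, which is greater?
63.931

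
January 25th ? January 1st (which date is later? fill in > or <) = >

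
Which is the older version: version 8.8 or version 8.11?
version 8.8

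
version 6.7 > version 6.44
False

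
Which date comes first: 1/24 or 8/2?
1/24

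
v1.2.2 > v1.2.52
False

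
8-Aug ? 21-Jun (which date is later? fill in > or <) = >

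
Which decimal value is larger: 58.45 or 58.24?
58.45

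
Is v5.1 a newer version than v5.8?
No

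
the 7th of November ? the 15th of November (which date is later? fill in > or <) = <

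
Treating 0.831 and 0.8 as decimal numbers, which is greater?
0.831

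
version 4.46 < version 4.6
False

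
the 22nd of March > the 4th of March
True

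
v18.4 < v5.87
False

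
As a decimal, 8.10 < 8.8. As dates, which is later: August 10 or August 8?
August 10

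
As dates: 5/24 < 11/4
True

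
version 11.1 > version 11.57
False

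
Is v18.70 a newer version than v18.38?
Yes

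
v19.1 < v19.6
True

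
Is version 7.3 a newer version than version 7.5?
No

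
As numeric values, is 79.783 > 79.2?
True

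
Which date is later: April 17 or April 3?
April 17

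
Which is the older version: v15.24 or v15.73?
v15.24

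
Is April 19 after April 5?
Yes. Day 19 comes after day 5 in April — this is a date comparison, not a decimal one (the decimal 4.19 would be smaller than 4.5).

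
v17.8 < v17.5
False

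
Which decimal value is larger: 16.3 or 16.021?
16.3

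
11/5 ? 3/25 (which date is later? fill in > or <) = >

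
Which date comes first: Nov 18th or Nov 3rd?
Nov 3rd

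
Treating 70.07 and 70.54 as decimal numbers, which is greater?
70.54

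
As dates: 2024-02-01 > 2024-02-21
False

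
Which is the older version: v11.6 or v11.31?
v11.6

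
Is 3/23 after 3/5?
Yes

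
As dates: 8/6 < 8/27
True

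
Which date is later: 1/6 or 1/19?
1/19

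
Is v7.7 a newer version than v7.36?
No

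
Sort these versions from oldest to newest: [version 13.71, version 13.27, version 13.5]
[version 13.5, version 13.27, version 13.71]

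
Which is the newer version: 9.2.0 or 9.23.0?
9.23.0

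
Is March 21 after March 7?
Yes. Day 21 comes after day 7 in March — this is a date comparison, not a decimal one (the decimal 3.21 would be smaller than 3.7).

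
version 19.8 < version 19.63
True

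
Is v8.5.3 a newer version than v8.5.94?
No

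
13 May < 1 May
False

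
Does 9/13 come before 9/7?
No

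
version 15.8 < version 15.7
False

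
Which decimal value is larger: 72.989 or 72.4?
72.989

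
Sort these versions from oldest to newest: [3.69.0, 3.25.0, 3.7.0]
[3.7.0, 3.25.0, 3.69.0]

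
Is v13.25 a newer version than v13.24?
Yes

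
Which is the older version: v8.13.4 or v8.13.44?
v8.13.4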